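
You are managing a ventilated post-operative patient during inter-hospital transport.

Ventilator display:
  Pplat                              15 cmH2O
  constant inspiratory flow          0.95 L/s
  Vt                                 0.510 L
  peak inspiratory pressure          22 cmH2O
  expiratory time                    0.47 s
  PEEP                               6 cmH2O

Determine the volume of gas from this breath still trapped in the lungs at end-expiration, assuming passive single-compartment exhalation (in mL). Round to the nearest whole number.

165

R = (PIP − Pplat)/V̇ = (22 − 15) / 0.95 = 7.0/0.95 = 7.368 cmH2O·s/L.
C = Vt/(Pplat − PEEP) = 510.0 / (15 − 6) = 510.0/9.0 = 56.667 mL/cmH2O.
τ = R × C = 7.368 × 0.05667 L/cmH2O = 0.4175 s.
Fraction remaining = e^(−Te/τ) = e^(−0.47/0.4175) = 0.3244.
Trapped volume = 510.0 × 0.3244 = 165.44 mL.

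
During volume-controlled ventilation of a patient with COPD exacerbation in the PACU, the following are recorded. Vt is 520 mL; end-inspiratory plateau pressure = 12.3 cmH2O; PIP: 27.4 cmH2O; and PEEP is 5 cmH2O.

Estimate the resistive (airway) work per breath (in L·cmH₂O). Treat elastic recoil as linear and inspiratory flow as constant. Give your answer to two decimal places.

7.85

With constant inspiratory flow the resistive pressure is constant at PIP − Pplat = 27.4 − 12.3 = 15.1 cmH2O, so resistive work = 15.1 × 0.520 = 7.852 L·cmH2O.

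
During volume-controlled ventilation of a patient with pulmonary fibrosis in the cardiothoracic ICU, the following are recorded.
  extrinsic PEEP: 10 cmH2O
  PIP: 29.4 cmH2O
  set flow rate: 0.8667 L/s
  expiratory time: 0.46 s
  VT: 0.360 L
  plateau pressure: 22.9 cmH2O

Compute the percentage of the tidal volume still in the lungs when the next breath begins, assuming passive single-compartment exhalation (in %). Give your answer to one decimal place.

11.1

R = (PIP − Pplat)/V̇ = (29.4 − 22.9) / 0.8667 = 6.5/0.8667 = 7.5 cmH2O·s/L.
C = Vt/(Pplat − PEEP) = 360.0 / (22.9 − 10) = 360.0/12.9 = 27.907 mL/cmH2O.
τ = R × C = 7.5 × 0.02791 L/cmH2O = 0.2093 s.
Fraction remaining at end-expiration = e^(−Te/τ) = e^(−0.46/0.2093) = 0.111 → 11.1%.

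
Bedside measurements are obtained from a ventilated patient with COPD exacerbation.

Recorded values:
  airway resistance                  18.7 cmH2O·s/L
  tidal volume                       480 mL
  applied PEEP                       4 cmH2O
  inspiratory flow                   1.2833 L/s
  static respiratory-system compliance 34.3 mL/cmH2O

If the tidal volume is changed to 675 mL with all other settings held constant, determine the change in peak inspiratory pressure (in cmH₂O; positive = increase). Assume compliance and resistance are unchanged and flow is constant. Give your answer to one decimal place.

5.7

PIP = Vt/C + R·V̇ + PEEP (constant-flow equation of motion).
Only the elastic term changes: ΔPIP = ΔVt / C = (675 − 480) / 34.3 = 5.685 cmH2O.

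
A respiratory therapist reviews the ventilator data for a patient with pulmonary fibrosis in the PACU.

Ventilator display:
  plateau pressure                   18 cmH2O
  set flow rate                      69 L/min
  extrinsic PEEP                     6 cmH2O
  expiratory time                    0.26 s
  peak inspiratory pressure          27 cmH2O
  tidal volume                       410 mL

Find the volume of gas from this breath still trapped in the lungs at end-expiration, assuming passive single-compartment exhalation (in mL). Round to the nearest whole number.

155

Flow: 69 L/min ÷ 60 = 1.15 L/s.
R = (PIP − Pplat)/V̇ = (27 − 18) / 1.15 = 9.0/1.15 = 7.826 cmH2O·s/L.
C = Vt/(Pplat − PEEP) = 410.0 / (18 − 6) = 410.0/12.0 = 34.167 mL/cmH2O.
τ = R × C = 7.826 × 0.03417 L/cmH2O = 0.2674 s.
Fraction remaining = e^(−Te/τ) = e^(−0.26/0.2674) = 0.3782.
Trapped volume = 410.0 × 0.3782 = 155.06 mL.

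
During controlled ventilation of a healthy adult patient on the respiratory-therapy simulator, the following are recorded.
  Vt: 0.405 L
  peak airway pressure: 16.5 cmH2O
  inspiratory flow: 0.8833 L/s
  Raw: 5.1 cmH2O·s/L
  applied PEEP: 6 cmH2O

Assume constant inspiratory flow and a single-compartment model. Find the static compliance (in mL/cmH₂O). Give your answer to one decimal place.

Equation of motion (constant flow): PIP = Vt/C + R·V̇ + PEEP.
Vt/C = PIP − R·V̇ − PEEP = 16.5 − 5.1×0.8833 − 6 = 16.5 − 4.505 − 6 = 5.995 cmH2O.
C = Vt / 5.995 = 405 / 5.995 = 67.556 mL/cmH2O.

67.6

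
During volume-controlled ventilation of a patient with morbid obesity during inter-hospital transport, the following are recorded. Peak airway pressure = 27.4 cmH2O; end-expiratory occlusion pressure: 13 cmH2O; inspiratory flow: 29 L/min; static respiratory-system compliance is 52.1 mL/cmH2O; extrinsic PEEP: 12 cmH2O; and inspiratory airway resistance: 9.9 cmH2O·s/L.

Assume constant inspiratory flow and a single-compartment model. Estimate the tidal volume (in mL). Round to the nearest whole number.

Flow: 29 L/min ÷ 60 = 0.4833 L/s.
Total PEEP = 13 cmH2O (set 12 + intrinsic 1); this is the baseline alveolar pressure.
Equation of motion (constant flow): PIP = Vt/C + R·V̇ + PEEP.
Vt/C = PIP − R·V̇ − PEEP = 27.4 − 4.785 − 13 = 9.615 cmH2O.
Vt = C × 9.615 = 52.1 × 9.615 = 500.94 mL.

501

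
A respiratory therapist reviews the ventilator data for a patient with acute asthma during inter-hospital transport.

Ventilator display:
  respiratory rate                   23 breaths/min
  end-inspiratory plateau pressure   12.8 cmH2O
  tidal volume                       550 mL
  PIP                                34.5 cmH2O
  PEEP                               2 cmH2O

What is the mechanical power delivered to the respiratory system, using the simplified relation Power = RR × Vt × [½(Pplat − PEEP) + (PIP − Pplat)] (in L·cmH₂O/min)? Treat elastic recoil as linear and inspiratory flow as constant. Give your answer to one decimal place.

342.8

Per-breath work = Vt × [½(Pplat−PEEP) + (PIP−Pplat)] = 0.550 × [0.5×10.8 + 21.7] = 0.550 × 27.1 = 14.905 L·cmH2O.
Power = 23 × 14.905 = 342.82 L·cmH2O/min.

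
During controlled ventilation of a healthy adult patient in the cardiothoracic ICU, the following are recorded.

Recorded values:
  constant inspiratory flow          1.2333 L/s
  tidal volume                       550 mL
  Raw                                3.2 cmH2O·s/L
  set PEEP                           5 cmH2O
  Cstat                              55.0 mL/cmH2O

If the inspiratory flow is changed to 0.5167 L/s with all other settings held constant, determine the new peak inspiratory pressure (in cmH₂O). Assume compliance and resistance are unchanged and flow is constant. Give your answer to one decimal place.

PIP = Vt/C + R·V̇ + PEEP (constant-flow equation of motion).
Only the resistive term changes: ΔPIP = R × ΔV̇ = 3.2 × (0.5167 − 1.2333) = 3.2 × -0.7166 = -2.293 cmH2O.
Original PIP = 550/55.0 + 3.2×1.2333 + 5 = 18.947 cmH2O; new PIP = 18.947 + (-2.293) = 16.654 cmH2O.

16.7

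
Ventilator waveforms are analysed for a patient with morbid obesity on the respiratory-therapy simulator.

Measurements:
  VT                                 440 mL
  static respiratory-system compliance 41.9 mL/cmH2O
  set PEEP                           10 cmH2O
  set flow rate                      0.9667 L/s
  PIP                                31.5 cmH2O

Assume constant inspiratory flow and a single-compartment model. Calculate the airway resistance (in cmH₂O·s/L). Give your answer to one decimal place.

Equation of motion (constant flow): PIP = Vt/C + R·V̇ + PEEP.
R·V̇ = PIP − Vt/C − PEEP = 31.5 − 440/41.9 − 10 = 31.5 − 10.501 − 10 = 10.999 cmH2O.
R = 10.999 / 0.9667 = 11.378 cmH2O·s/L.

11.4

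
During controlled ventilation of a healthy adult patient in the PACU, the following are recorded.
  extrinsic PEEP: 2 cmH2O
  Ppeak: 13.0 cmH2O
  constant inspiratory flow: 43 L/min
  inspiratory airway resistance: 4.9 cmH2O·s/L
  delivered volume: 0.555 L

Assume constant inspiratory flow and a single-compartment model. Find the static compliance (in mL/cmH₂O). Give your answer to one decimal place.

74.1

Flow: 43 L/min ÷ 60 = 0.7167 L/s.
Equation of motion (constant flow): PIP = Vt/C + R·V̇ + PEEP.
Vt/C = PIP − R·V̇ − PEEP = 13.0 − 4.9×0.7167 − 2 = 13.0 − 3.512 − 2 = 7.488 cmH2O.
C = Vt / 7.488 = 555 / 7.488 = 74.119 mL/cmH2O.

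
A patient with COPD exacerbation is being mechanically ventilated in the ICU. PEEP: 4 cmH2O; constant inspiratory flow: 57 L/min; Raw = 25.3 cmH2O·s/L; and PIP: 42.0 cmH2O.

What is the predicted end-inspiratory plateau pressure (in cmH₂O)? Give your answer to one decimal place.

18.0

Flow: 57 L/min ÷ 60 = 0.95 L/s.
Pplat = PIP − Raw × flow = 42.0 − 25.3 × 0.95 = 42.0 − 24.035 = 17.965 cmH2O.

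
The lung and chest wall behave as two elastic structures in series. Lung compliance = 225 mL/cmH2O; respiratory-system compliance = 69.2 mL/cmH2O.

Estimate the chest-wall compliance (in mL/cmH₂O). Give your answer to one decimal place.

1/Ccw = 1/Crs − 1/CL.
1/Ccw = 1/69.2 − 1/225 = 0.01001.
Ccw = 99.9 mL/cmH2O.

99.9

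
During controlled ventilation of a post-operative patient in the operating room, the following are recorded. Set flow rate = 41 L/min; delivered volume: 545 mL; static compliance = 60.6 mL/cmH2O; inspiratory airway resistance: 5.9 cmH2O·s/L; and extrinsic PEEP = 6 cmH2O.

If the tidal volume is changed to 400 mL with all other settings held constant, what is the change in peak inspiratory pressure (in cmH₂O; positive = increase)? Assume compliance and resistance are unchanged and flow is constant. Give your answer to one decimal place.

PIP = Vt/C + R·V̇ + PEEP (constant-flow equation of motion).
Only the elastic term changes: ΔPIP = ΔVt / C = (400 − 545) / 60.6 = -2.393 cmH2O.

-2.4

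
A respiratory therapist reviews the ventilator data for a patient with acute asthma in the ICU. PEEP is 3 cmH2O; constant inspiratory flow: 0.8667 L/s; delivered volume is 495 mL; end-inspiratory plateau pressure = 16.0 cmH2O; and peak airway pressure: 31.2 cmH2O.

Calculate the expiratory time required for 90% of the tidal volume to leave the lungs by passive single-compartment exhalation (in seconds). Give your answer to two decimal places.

1.54

R = (PIP − Pplat)/V̇ = (31.2 − 16.0) / 0.8667 = 15.2/0.8667 = 17.538 cmH2O·s/L.
C = Vt/(Pplat − PEEP) = 495.0 / (16.0 − 3) = 495.0/13.0 = 38.077 mL/cmH2O.
τ = R × C = 17.538 × 0.03808 L/cmH2O = 0.6678 s.
t = −τ·ln(1 − 0.90) = −0.6678·ln(0.1) = 1.538 s.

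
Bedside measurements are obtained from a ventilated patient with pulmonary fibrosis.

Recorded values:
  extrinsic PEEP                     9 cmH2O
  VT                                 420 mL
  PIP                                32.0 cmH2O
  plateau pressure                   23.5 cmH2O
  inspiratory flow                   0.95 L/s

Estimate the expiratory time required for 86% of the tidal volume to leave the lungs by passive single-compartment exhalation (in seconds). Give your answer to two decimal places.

0.51

R = (PIP − Pplat)/V̇ = (32.0 − 23.5) / 0.95 = 8.5/0.95 = 8.947 cmH2O·s/L.
C = Vt/(Pplat − PEEP) = 420.0 / (23.5 − 9) = 420.0/14.5 = 28.966 mL/cmH2O.
τ = R × C = 8.947 × 0.02897 L/cmH2O = 0.2592 s.
t = −τ·ln(1 − 0.86) = −0.2592·ln(0.14) = 0.5096 s.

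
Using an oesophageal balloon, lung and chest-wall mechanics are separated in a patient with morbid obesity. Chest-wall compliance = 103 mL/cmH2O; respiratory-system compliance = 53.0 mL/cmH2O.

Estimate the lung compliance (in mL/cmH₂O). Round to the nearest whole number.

109

1/CL = 1/Crs − 1/Ccw.
1/CL = 1/53.0 − 1/103 = 0.009159.
CL = 109.18 mL/cmH2O.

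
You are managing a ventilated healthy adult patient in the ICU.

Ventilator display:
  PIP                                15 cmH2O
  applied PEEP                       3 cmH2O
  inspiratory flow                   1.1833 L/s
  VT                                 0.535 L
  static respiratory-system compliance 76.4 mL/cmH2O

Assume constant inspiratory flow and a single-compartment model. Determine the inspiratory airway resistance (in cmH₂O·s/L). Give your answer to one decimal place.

Equation of motion (constant flow): PIP = Vt/C + R·V̇ + PEEP.
R·V̇ = PIP − Vt/C − PEEP = 15 − 535/76.4 − 3 = 15 − 7.003 − 3 = 4.997 cmH2O.
R = 4.997 / 1.1833 = 4.223 cmH2O·s/L.

4.2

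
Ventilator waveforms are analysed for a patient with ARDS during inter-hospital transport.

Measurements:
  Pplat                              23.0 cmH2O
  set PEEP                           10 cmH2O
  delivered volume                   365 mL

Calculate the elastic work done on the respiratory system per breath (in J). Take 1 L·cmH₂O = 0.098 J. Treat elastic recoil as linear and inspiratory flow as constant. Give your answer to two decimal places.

Elastic work ≈ ½ × (Pplat − PEEP) × Vt = 0.5 × (23.0 − 10) × 0.365 L = 0.5 × 13.0 × 0.365 = 2.373 L·cmH2O.
× 0.098 J/(L·cmH2O) → 0.2326 J.

0.23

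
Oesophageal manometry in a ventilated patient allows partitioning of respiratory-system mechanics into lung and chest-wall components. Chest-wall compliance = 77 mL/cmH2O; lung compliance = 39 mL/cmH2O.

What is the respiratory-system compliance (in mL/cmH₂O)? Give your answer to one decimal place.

Lung and chest wall are elastances in series: 1/Crs = 1/CL + 1/Ccw.
1/Crs = 1/39 + 1/77 = 0.03863.
Crs = 25.887 mL/cmH2O.

25.9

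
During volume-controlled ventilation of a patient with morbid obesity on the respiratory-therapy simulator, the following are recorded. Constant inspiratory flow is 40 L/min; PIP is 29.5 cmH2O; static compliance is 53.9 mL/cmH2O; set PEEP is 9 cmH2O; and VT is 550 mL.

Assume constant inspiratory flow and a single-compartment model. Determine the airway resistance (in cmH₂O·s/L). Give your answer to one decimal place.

Flow: 40 L/min ÷ 60 = 0.6667 L/s.
Equation of motion (constant flow): PIP = Vt/C + R·V̇ + PEEP.
R·V̇ = PIP − Vt/C − PEEP = 29.5 − 550/53.9 − 9 = 29.5 − 10.204 − 9 = 10.296 cmH2O.
R = 10.296 / 0.6667 = 15.443 cmH2O·s/L.

15.4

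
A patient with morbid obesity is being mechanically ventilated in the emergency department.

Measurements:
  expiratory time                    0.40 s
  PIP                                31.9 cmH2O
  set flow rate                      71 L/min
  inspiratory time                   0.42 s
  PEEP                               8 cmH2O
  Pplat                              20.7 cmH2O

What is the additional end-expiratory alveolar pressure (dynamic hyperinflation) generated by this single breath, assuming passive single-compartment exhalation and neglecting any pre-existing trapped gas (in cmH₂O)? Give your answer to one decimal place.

Flow: 71 L/min ÷ 60 = 1.1833 L/s.
Vt = flow × Ti = 1.1833 L/s × 0.42 s × 1000 mL/L = 496.99 mL.
R = (PIP − Pplat)/V̇ = (31.9 − 20.7) / 1.1833 = 11.2/1.1833 = 9.465 cmH2O·s/L.
C = Vt/(Pplat − PEEP) = 496.99 / (20.7 − 8) = 496.99/12.7 = 39.133 mL/cmH2O.
τ = R × C = 9.465 × 0.03913 L/cmH2O = 0.3704 s.
Fraction remaining = e^(−Te/τ) = e^(−0.40/0.3704) = 0.3396; trapped volume = 496.99 × 0.3396 = 168.78 mL.
Additional alveolar pressure from trapping ≈ V_trapped / C = 168.78 / 39.133 = 4.313 cmH2O.

4.3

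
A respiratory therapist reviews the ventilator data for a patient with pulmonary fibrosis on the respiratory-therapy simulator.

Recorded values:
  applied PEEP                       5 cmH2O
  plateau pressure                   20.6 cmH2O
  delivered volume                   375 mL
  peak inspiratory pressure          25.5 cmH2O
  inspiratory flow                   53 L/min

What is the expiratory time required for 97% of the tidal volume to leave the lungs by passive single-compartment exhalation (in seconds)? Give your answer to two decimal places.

Flow: 53 L/min ÷ 60 = 0.8833 L/s.
R = (PIP − Pplat)/V̇ = (25.5 − 20.6) / 0.8833 = 4.9/0.8833 = 5.547 cmH2O·s/L.
C = Vt/(Pplat − PEEP) = 375.0 / (20.6 − 5) = 375.0/15.6 = 24.038 mL/cmH2O.
τ = R × C = 5.547 × 0.02404 L/cmH2O = 0.1333 s.
t = −τ·ln(1 − 0.97) = −0.1333·ln(0.03) = 0.4674 s.

0.47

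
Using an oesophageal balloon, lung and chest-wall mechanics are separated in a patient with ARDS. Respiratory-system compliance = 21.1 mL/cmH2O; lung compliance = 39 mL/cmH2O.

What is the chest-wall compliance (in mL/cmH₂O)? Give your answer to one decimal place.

1/Ccw = 1/Crs − 1/CL.
1/Ccw = 1/21.1 − 1/39 = 0.02175.
Ccw = 45.977 mL/cmH2O.

46.0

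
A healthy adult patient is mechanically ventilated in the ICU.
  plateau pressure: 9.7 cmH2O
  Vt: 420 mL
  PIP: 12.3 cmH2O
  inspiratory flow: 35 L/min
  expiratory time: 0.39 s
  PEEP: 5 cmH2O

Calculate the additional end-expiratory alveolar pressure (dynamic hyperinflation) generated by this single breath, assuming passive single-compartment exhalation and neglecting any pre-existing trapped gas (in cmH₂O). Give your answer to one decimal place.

1.8

Flow: 35 L/min ÷ 60 = 0.5833 L/s.
R = (PIP − Pplat)/V̇ = (12.3 − 9.7) / 0.5833 = 2.6/0.5833 = 4.457 cmH2O·s/L.
C = Vt/(Pplat − PEEP) = 420.0 / (9.7 − 5) = 420.0/4.7 = 89.362 mL/cmH2O.
τ = R × C = 4.457 × 0.08936 L/cmH2O = 0.3983 s.
Fraction remaining = e^(−Te/τ) = e^(−0.39/0.3983) = 0.3756; trapped volume = 420.0 × 0.3756 = 157.75 mL.
Additional alveolar pressure from trapping ≈ V_trapped / C = 157.75 / 89.362 = 1.765 cmH2O.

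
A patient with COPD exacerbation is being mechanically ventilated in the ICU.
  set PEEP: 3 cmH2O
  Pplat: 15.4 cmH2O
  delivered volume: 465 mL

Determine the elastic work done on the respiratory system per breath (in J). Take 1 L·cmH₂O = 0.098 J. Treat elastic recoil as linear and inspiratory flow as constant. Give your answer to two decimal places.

Elastic work ≈ ½ × (Pplat − PEEP) × Vt = 0.5 × (15.4 − 3) × 0.465 L = 0.5 × 12.4 × 0.465 = 2.883 L·cmH2O.
× 0.098 J/(L·cmH2O) → 0.2825 J.

0.28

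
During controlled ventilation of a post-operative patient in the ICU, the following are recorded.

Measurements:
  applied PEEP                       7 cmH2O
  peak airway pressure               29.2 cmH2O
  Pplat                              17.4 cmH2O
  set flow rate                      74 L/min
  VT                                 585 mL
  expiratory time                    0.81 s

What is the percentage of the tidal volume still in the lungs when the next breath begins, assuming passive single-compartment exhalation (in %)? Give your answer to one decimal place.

Flow: 74 L/min ÷ 60 = 1.2333 L/s.
R = (PIP − Pplat)/V̇ = (29.2 − 17.4) / 1.2333 = 11.8/1.2333 = 9.568 cmH2O·s/L.
C = Vt/(Pplat − PEEP) = 585.0 / (17.4 − 7) = 585.0/10.4 = 56.25 mL/cmH2O.
τ = R × C = 9.568 × 0.05625 L/cmH2O = 0.5382 s.
Fraction remaining at end-expiration = e^(−Te/τ) = e^(−0.81/0.5382) = 0.222 → 22.2%.

22.2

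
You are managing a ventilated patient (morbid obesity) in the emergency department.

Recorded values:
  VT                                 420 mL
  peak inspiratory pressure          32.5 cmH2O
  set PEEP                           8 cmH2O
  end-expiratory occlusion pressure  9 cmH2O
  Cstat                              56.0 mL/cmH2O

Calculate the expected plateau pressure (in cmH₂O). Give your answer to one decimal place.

16.5

End-expiratory occlusion gives total PEEP = 9 cmH2O (intrinsic PEEP = 9 − 8 = 1). Use total PEEP for the elastic gradient.
Pplat = PEEPtotal + Vt / Cstat = 9 + 420 / 56.0 = 9 + 7.5 = 16.5 cmH2O.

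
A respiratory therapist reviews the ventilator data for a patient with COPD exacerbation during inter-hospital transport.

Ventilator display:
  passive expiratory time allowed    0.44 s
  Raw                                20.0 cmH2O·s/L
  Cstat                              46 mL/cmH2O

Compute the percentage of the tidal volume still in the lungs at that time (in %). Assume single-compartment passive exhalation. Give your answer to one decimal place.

τ = R × C = 20.0 × 46 mL/cmH2O = 20.0 × 0.046 L/cmH2O = 0.92 s.
Passive exhalation: V(t)/V₀ = e^(−t/τ) = e^(−0.44/0.92) = 0.6199.
Fraction remaining = 0.6199 → 61.99%.

62.0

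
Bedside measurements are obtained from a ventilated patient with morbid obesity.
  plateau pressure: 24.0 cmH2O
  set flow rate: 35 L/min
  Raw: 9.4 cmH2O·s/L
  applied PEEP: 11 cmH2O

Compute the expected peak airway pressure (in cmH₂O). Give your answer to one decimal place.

Flow: 35 L/min ÷ 60 = 0.5833 L/s.
PIP = Pplat + Raw × flow = 24.0 + 9.4 × 0.5833 = 24.0 + 5.483 = 29.483 cmH2O.

29.5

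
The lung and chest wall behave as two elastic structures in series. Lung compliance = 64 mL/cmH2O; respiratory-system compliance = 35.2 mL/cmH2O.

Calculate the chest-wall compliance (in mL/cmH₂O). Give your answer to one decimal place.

78.2

1/Ccw = 1/Crs − 1/CL.
1/Ccw = 1/35.2 − 1/64 = 0.01278.
Ccw = 78.247 mL/cmH2O.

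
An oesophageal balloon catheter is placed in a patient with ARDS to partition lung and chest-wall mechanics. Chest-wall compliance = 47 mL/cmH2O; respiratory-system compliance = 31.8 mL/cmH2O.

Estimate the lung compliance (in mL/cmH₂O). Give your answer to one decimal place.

98.3

1/CL = 1/Crs − 1/Ccw.
1/CL = 1/31.8 − 1/47 = 0.01017.
CL = 98.328 mL/cmH2O.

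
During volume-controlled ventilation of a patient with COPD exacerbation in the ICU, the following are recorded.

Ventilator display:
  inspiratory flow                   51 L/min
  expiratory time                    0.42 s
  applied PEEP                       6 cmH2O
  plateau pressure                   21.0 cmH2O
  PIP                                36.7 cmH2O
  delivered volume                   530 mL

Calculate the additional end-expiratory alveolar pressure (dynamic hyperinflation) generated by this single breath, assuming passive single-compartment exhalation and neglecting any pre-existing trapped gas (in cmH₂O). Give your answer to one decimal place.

7.9

Flow: 51 L/min ÷ 60 = 0.85 L/s.
R = (PIP − Pplat)/V̇ = (36.7 − 21.0) / 0.85 = 15.7/0.85 = 18.471 cmH2O·s/L.
C = Vt/(Pplat − PEEP) = 530.0 / (21.0 − 6) = 530.0/15.0 = 35.333 mL/cmH2O.
τ = R × C = 18.471 × 0.03533 L/cmH2O = 0.6526 s.
Fraction remaining = e^(−Te/τ) = e^(−0.42/0.6526) = 0.5254; trapped volume = 530.0 × 0.5254 = 278.46 mL.
Additional alveolar pressure from trapping ≈ V_trapped / C = 278.46 / 35.333 = 7.881 cmH2O.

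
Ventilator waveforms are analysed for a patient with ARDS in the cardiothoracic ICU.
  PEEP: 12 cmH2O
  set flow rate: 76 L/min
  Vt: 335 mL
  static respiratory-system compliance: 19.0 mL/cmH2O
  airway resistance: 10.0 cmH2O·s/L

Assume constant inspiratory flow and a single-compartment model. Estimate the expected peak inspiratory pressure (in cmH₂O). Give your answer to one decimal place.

Flow: 76 L/min ÷ 60 = 1.2667 L/s.
Equation of motion (constant flow): PIP = Vt/C + R·V̇ + PEEP.
PIP = 335/19.0 + 10.0×1.2667 + 12 = 17.632 + 12.667 + 12 = 42.299 cmH2O.

42.3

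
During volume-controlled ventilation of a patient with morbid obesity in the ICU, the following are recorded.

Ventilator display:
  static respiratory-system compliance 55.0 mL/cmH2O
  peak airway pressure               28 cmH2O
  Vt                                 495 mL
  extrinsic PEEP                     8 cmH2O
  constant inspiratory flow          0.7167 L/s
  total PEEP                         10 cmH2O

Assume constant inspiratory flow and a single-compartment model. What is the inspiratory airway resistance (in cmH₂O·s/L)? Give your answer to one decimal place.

12.6

Total PEEP = 10 cmH2O (set 8 + intrinsic 2); this is the baseline alveolar pressure.
Equation of motion (constant flow): PIP = Vt/C + R·V̇ + PEEP.
R·V̇ = PIP − Vt/C − PEEP = 28 − 495/55.0 − 10 = 28 − 9.0 − 10 = 9.0 cmH2O.
R = 9.0 / 0.7167 = 12.558 cmH2O·s/L.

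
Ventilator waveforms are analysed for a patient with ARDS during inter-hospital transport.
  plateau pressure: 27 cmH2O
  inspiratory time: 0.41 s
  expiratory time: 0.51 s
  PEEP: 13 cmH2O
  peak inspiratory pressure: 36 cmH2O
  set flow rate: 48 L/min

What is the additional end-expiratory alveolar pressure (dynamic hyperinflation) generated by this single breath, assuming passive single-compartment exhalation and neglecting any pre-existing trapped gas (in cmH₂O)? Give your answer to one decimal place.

2.0

Flow: 48 L/min ÷ 60 = 0.8 L/s.
Vt = flow × Ti = 0.8 L/s × 0.41 s × 1000 mL/L = 328.0 mL.
R = (PIP − Pplat)/V̇ = (36 − 27) / 0.8 = 9.0/0.8 = 11.25 cmH2O·s/L.
C = Vt/(Pplat − PEEP) = 328.0 / (27 − 13) = 328.0/14.0 = 23.429 mL/cmH2O.
τ = R × C = 11.25 × 0.02343 L/cmH2O = 0.2636 s.
Fraction remaining = e^(−Te/τ) = e^(−0.51/0.2636) = 0.1445; trapped volume = 328.0 × 0.1445 = 47.396 mL.
Additional alveolar pressure from trapping ≈ V_trapped / C = 47.396 / 23.429 = 2.023 cmH2O.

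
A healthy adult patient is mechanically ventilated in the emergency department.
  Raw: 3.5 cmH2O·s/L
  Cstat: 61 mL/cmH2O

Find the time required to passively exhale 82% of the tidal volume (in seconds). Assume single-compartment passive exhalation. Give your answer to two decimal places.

τ = R × C = 3.5 × 61 mL/cmH2O = 3.5 × 0.061 L/cmH2O = 0.2135 s.
Exhaled fraction f = 1 − e^(−t/τ) → t = −τ·ln(1 − f) = −0.2135·ln(0.18) = 0.3661 s.

0.37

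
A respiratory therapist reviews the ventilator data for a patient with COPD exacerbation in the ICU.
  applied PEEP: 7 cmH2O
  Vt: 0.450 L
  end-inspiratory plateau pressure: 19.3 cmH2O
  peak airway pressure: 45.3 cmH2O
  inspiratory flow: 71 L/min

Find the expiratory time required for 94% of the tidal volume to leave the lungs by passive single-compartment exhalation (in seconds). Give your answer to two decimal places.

Flow: 71 L/min ÷ 60 = 1.1833 L/s.
R = (PIP − Pplat)/V̇ = (45.3 − 19.3) / 1.1833 = 26.0/1.1833 = 21.972 cmH2O·s/L.
C = Vt/(Pplat − PEEP) = 450.0 / (19.3 − 7) = 450.0/12.3 = 36.585 mL/cmH2O.
τ = R × C = 21.972 × 0.03659 L/cmH2O = 0.804 s.
t = −τ·ln(1 − 0.94) = −0.804·ln(0.06) = 2.262 s.

2.26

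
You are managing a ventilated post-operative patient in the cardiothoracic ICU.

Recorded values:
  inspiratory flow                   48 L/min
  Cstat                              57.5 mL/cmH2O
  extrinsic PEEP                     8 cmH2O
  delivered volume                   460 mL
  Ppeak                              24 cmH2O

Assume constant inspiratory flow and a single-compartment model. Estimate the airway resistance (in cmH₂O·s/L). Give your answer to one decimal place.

Flow: 48 L/min ÷ 60 = 0.8 L/s.
Equation of motion (constant flow): PIP = Vt/C + R·V̇ + PEEP.
R·V̇ = PIP − Vt/C − PEEP = 24 − 460/57.5 − 8 = 24 − 8.0 − 8 = 8.0 cmH2O.
R = 8.0 / 0.8 = 10.0 cmH2O·s/L.

10.0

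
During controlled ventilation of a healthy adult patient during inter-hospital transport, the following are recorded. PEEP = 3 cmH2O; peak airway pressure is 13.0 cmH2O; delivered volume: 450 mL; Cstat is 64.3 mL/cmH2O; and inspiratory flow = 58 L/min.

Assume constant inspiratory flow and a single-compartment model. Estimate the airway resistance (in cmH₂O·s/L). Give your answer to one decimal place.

Flow: 58 L/min ÷ 60 = 0.9667 L/s.
Equation of motion (constant flow): PIP = Vt/C + R·V̇ + PEEP.
R·V̇ = PIP − Vt/C − PEEP = 13.0 − 450/64.3 − 3 = 13.0 − 6.998 − 3 = 3.002 cmH2O.
R = 3.002 / 0.9667 = 3.105 cmH2O·s/L.

3.1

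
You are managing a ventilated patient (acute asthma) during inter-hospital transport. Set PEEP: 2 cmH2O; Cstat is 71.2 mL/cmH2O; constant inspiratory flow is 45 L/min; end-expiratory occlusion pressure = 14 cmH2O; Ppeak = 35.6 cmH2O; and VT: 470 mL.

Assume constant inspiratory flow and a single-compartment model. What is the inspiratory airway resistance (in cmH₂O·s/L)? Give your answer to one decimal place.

Flow: 45 L/min ÷ 60 = 0.75 L/s.
Total PEEP = 14 cmH2O (set 2 + intrinsic 12); this is the baseline alveolar pressure.
Equation of motion (constant flow): PIP = Vt/C + R·V̇ + PEEP.
R·V̇ = PIP − Vt/C − PEEP = 35.6 − 470/71.2 − 14 = 35.6 − 6.601 − 14 = 14.999 cmH2O.
R = 14.999 / 0.75 = 19.999 cmH2O·s/L.

20.0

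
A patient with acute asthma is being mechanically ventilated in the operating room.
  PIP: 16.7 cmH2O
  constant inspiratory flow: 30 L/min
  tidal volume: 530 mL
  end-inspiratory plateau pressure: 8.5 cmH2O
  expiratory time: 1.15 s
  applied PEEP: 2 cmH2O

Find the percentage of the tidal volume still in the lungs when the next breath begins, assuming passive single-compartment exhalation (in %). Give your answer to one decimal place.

42.3

Flow: 30 L/min ÷ 60 = 0.5 L/s.
R = (PIP − Pplat)/V̇ = (16.7 − 8.5) / 0.5 = 8.2/0.5 = 16.4 cmH2O·s/L.
C = Vt/(Pplat − PEEP) = 530.0 / (8.5 − 2) = 530.0/6.5 = 81.538 mL/cmH2O.
τ = R × C = 16.4 × 0.08154 L/cmH2O = 1.337 s.
Fraction remaining at end-expiration = e^(−Te/τ) = e^(−1.15/1.337) = 0.4231 → 42.31%.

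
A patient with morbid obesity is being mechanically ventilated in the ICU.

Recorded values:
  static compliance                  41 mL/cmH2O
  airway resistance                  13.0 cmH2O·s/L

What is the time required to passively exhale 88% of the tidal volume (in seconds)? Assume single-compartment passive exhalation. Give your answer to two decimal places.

τ = R × C = 13.0 × 41 mL/cmH2O = 13.0 × 0.041 L/cmH2O = 0.533 s.
Exhaled fraction f = 1 − e^(−t/τ) → t = −τ·ln(1 − f) = −0.533·ln(0.12) = 1.13 s.

1.13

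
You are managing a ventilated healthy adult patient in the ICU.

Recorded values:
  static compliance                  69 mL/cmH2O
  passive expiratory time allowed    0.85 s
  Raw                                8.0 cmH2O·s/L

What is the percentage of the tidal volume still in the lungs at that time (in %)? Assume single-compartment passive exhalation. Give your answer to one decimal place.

τ = R × C = 8.0 × 69 mL/cmH2O = 8.0 × 0.069 L/cmH2O = 0.552 s.
Passive exhalation: V(t)/V₀ = e^(−t/τ) = e^(−0.85/0.552) = 0.2144.
Fraction remaining = 0.2144 → 21.44%.

21.4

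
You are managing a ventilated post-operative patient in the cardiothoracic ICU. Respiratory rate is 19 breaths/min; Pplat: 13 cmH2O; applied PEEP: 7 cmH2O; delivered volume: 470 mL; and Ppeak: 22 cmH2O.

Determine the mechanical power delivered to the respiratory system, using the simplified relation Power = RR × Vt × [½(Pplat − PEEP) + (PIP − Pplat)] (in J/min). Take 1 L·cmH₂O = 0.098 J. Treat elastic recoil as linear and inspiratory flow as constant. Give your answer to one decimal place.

10.5

Per-breath work = Vt × [½(Pplat−PEEP) + (PIP−Pplat)] = 0.470 × [0.5×6.0 + 9.0] = 0.470 × 12.0 = 5.64 L·cmH2O.
Power = 19 × 5.64 = 107.16 L·cmH2O/min.
× 0.098 J/(L·cmH2O) → 10.502 J/min.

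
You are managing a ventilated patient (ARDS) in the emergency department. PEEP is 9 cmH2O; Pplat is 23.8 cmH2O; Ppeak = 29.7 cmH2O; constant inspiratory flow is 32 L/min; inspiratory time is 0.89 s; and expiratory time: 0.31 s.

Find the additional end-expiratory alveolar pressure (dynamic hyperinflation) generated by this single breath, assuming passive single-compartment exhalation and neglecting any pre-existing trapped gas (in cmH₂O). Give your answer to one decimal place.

Flow: 32 L/min ÷ 60 = 0.5333 L/s.
Vt = flow × Ti = 0.5333 L/s × 0.89 s × 1000 mL/L = 474.64 mL.
R = (PIP − Pplat)/V̇ = (29.7 − 23.8) / 0.5333 = 5.9/0.5333 = 11.063 cmH2O·s/L.
C = Vt/(Pplat − PEEP) = 474.64 / (23.8 − 9) = 474.64/14.8 = 32.07 mL/cmH2O.
τ = R × C = 11.063 × 0.03207 L/cmH2O = 0.3548 s.
Fraction remaining = e^(−Te/τ) = e^(−0.31/0.3548) = 0.4174; trapped volume = 474.64 × 0.4174 = 198.11 mL.
Additional alveolar pressure from trapping ≈ V_trapped / C = 198.11 / 32.07 = 6.177 cmH2O.

6.2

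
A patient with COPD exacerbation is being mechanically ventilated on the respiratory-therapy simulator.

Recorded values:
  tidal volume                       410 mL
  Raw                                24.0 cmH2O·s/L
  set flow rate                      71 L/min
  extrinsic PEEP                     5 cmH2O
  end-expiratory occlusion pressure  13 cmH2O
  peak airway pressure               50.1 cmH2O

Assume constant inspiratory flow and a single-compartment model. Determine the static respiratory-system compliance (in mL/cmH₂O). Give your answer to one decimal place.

47.1

Flow: 71 L/min ÷ 60 = 1.1833 L/s.
Total PEEP = 13 cmH2O (set 5 + intrinsic 8); this is the baseline alveolar pressure.
Equation of motion (constant flow): PIP = Vt/C + R·V̇ + PEEP.
Vt/C = PIP − R·V̇ − PEEP = 50.1 − 24.0×1.1833 − 13 = 50.1 − 28.399 − 13 = 8.701 cmH2O.
C = Vt / 8.701 = 410 / 8.701 = 47.121 mL/cmH2O.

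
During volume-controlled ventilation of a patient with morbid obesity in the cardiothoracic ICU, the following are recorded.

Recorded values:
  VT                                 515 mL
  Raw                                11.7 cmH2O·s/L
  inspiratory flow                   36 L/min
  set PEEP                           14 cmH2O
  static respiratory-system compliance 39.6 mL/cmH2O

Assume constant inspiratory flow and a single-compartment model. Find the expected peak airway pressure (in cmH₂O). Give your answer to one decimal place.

Flow: 36 L/min ÷ 60 = 0.6 L/s.
Equation of motion (constant flow): PIP = Vt/C + R·V̇ + PEEP.
PIP = 515/39.6 + 11.7×0.6 + 14 = 13.005 + 7.02 + 14 = 34.025 cmH2O.

34.0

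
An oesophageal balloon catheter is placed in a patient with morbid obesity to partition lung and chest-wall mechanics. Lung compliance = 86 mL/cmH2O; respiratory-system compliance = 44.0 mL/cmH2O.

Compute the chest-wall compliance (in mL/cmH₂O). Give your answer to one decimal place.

90.1

1/Ccw = 1/Crs − 1/CL.
1/Ccw = 1/44.0 − 1/86 = 0.0111.
Ccw = 90.09 mL/cmH2O.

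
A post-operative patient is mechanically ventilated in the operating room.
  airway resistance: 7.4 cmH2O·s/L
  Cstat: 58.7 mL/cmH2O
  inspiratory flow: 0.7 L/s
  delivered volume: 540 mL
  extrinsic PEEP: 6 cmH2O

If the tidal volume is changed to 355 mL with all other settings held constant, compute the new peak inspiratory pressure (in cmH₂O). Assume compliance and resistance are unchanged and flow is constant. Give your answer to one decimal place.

PIP = Vt/C + R·V̇ + PEEP (constant-flow equation of motion).
Only the elastic term changes: ΔPIP = ΔVt / C = (355 − 540) / 58.7 = -3.152 cmH2O.
Original PIP = 540/58.7 + 7.4×0.7 + 6 = 20.379 cmH2O; new PIP = 20.379 + (-3.152) = 17.227 cmH2O.

17.2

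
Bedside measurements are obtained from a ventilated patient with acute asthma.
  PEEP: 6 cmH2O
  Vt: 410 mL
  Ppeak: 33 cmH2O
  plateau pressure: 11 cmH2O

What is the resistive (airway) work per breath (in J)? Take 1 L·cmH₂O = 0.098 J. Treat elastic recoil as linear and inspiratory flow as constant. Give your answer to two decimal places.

0.88

With constant inspiratory flow the resistive pressure is constant at PIP − Pplat = 33 − 11 = 22.0 cmH2O, so resistive work = 22.0 × 0.410 = 9.02 L·cmH2O.
× 0.098 J/(L·cmH2O) → 0.884 J.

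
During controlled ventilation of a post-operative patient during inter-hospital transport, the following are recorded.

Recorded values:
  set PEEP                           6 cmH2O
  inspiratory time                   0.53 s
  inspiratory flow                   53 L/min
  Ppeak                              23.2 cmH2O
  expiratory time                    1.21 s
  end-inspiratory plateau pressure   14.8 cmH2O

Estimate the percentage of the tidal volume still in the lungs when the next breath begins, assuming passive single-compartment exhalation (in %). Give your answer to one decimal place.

Flow: 53 L/min ÷ 60 = 0.8833 L/s.
Vt = flow × Ti = 0.8833 L/s × 0.53 s × 1000 mL/L = 468.15 mL.
R = (PIP − Pplat)/V̇ = (23.2 − 14.8) / 0.8833 = 8.4/0.8833 = 9.51 cmH2O·s/L.
C = Vt/(Pplat − PEEP) = 468.15 / (14.8 − 6) = 468.15/8.8 = 53.199 mL/cmH2O.
τ = R × C = 9.51 × 0.0532 L/cmH2O = 0.5059 s.
Fraction remaining at end-expiration = e^(−Te/τ) = e^(−1.21/0.5059) = 0.09147 → 9.147%.

9.1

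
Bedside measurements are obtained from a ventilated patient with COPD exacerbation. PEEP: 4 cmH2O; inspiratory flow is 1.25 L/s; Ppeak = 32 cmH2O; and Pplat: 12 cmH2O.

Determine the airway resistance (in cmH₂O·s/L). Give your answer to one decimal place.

Raw = (PIP − Pplat) / flow = (32 − 12) / 1.25 = 20.0 / 1.25 = 16.0 cmH2O·s/L.

16.0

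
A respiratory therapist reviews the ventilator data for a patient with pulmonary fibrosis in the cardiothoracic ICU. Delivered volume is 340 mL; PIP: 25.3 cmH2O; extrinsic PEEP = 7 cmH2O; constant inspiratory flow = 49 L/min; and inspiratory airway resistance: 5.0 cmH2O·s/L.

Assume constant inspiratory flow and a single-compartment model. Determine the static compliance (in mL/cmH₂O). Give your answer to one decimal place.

Flow: 49 L/min ÷ 60 = 0.8167 L/s.
Equation of motion (constant flow): PIP = Vt/C + R·V̇ + PEEP.
Vt/C = PIP − R·V̇ − PEEP = 25.3 − 5.0×0.8167 − 7 = 25.3 − 4.084 − 7 = 14.216 cmH2O.
C = Vt / 14.216 = 340 / 14.216 = 23.917 mL/cmH2O.

23.9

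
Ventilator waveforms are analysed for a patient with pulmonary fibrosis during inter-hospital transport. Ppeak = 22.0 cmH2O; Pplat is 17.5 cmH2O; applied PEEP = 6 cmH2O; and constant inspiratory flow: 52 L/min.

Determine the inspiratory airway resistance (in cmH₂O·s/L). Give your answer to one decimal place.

5.2

Flow: 52 L/min ÷ 60 = 0.8667 L/s.
Raw = (PIP − Pplat) / flow = (22.0 − 17.5) / 0.8667 = 4.5 / 0.8667 = 5.192 cmH2O·s/L.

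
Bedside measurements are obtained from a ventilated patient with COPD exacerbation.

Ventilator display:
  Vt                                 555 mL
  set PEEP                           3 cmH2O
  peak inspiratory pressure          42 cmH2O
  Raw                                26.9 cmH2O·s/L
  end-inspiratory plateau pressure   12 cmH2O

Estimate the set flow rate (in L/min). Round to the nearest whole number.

67

flow = (PIP − Pplat) / Raw = (42 − 12) / 26.9 = 1.115 L/s × 60 = 66.9 L/min.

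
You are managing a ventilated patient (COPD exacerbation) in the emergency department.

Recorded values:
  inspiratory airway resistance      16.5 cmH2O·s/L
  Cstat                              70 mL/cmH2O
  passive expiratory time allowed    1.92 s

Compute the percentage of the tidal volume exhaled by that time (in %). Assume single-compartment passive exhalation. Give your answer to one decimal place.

81.0

τ = R × C = 16.5 × 70 mL/cmH2O = 16.5 × 0.070 L/cmH2O = 1.155 s.
Passive exhalation: V(t)/V₀ = e^(−t/τ) = e^(−1.92/1.155) = 0.1897.
Fraction exhaled = 1 − 0.1897 = 0.8103 → 81.03%.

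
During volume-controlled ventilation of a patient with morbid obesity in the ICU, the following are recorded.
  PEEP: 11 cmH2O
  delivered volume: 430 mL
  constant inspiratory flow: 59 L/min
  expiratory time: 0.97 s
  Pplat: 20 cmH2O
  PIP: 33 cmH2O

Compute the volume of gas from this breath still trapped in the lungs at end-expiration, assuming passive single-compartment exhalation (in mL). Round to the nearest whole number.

93

Flow: 59 L/min ÷ 60 = 0.9833 L/s.
R = (PIP − Pplat)/V̇ = (33 − 20) / 0.9833 = 13.0/0.9833 = 13.221 cmH2O·s/L.
C = Vt/(Pplat − PEEP) = 430.0 / (20 − 11) = 430.0/9.0 = 47.778 mL/cmH2O.
τ = R × C = 13.221 × 0.04778 L/cmH2O = 0.6317 s.
Fraction remaining = e^(−Te/τ) = e^(−0.97/0.6317) = 0.2153.
Trapped volume = 430.0 × 0.2153 = 92.579 mL.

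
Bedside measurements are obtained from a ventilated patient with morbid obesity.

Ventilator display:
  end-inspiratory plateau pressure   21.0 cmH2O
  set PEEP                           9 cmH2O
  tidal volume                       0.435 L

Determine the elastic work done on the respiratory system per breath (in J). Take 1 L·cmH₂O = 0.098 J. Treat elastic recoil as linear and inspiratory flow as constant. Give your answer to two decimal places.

0.26

Elastic work ≈ ½ × (Pplat − PEEP) × Vt = 0.5 × (21.0 − 9) × 0.435 L = 0.5 × 12.0 × 0.435 = 2.61 L·cmH2O.
× 0.098 J/(L·cmH2O) → 0.2558 J.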